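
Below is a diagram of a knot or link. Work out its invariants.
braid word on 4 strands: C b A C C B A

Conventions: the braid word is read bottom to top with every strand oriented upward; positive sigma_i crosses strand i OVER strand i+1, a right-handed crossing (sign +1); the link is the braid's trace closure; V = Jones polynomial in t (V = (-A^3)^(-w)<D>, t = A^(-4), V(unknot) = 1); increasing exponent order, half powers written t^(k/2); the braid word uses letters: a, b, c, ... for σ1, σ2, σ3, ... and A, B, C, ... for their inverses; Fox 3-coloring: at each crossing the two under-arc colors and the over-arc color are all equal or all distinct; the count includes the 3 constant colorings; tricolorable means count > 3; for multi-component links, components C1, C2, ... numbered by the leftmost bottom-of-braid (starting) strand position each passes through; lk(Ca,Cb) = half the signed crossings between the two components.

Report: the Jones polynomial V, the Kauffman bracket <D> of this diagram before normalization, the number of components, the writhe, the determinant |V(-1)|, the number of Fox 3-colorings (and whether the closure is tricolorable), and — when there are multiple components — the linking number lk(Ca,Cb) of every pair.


V = -t^-6 + t^-5 - t^-4 + 2t^-3 - t^-2 + t^-1
<D> = -A^-11 + A^-7 - 2A^-3 + A - A^5 + A^9 (w = -5)
1 component over 7 crossings, w = -5
3 Fox colorings among 3^7, |V(-1)| = 7: not tricolorable
why: det 7 = |V(-1)|; not divisible by 3, so not tricolorable


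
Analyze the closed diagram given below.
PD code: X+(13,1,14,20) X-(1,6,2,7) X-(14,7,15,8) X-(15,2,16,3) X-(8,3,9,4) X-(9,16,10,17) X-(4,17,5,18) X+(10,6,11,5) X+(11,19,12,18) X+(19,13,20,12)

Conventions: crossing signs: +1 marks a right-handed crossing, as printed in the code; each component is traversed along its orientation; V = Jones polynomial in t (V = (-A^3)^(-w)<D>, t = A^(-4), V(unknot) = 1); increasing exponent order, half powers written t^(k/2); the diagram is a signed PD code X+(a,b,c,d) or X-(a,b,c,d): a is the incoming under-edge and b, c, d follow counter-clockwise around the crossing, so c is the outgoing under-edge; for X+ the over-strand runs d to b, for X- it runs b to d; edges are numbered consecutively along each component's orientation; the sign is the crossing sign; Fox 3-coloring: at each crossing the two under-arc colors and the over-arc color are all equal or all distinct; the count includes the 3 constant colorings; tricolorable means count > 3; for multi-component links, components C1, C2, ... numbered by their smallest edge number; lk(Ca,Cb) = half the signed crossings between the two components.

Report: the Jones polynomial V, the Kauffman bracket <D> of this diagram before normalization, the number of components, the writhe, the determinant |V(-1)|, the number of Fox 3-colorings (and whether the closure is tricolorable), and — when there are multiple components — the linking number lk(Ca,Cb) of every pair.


Jones polynomial: V(t) = 1
<D> = A^-6; writhe -2
components 1, writhe -2 (10 crossings)
3-colorings: 3 of 3^10, det 1 — not tricolorable
note: w = -2 shifts under R1 moves; the (-A^3)^(2) factor cancels that in V


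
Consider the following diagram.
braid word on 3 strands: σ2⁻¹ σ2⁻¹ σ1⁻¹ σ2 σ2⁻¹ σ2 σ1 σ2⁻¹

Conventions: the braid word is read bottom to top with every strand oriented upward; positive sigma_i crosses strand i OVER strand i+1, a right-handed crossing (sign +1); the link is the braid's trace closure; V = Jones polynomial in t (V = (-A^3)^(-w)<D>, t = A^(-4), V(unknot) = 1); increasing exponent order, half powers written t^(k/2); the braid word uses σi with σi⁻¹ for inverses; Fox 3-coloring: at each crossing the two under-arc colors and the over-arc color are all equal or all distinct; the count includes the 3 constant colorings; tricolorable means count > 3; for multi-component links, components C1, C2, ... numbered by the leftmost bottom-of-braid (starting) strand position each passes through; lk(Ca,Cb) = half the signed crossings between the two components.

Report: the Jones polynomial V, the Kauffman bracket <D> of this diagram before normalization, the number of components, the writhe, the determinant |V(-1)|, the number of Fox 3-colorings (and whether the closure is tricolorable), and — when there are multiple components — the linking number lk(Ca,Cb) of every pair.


Jones polynomial: V(t) = -t^-4 + t^-3 + t^-1
<D> = A^-2 + A^6 - A^10; writhe -2
components 1, writhe -2 (8 crossings)
3-colorings: 9 of 3^8, det 3 — tricolorable
note: |V(-1)| = 3: so tricolorable, since 3 divides 3


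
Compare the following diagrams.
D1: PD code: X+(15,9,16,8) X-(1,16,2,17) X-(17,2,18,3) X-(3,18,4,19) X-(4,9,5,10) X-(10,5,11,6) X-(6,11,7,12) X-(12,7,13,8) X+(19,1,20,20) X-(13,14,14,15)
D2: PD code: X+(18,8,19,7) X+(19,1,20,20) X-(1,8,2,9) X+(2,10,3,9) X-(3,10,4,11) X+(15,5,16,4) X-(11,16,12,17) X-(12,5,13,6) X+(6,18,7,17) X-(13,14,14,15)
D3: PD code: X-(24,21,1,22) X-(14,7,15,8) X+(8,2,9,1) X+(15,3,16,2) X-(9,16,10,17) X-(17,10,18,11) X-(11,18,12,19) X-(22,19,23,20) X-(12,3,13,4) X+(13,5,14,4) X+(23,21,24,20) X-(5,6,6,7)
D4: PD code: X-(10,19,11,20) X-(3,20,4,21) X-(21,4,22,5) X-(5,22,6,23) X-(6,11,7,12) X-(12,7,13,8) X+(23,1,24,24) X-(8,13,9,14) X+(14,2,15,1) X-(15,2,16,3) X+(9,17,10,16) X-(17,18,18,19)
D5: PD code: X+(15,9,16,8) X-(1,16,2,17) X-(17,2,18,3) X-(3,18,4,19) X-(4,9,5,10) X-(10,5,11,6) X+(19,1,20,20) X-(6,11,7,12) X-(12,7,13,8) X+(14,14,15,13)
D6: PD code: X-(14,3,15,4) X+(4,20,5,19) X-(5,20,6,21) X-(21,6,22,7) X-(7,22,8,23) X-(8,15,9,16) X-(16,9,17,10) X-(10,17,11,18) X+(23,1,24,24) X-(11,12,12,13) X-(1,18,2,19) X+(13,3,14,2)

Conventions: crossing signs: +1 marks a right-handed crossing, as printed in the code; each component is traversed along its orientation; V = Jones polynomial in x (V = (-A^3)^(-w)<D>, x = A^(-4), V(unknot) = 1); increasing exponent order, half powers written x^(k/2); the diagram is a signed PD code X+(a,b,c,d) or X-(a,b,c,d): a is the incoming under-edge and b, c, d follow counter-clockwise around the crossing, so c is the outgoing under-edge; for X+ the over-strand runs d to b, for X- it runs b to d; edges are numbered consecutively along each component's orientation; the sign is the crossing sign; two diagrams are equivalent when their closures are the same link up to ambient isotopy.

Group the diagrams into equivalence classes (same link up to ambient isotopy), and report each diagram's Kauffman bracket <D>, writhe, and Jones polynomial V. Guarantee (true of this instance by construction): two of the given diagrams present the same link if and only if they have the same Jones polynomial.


equivalence classes: {D1, D4, D5, D6} | {D2} | {D3}
D1 (bracket A^-10 + 2A^-2 - 2A^2 + A^6 - 2A^10 + A^14; 10 crossings at w = -6): V = x^-8 - 2x^-7 + x^-6 - 2x^-5 + 2x^-4 + x^-2
V(D2) = 1  (w 0, c 10, <D> = 1)
V(D3) = -x^-4 + x^-3 + x^-1  (w -4, c 12, <D> = A^-8 + 1 - A^4)
V(D4) = x^-8 - 2x^-7 + x^-6 - 2x^-5 + 2x^-4 + x^-2  [12 crossings, <D> = A^-10 + 2A^-2 - 2A^2 + A^6 - 2A^10 + A^14, w = -6]
V(D5) = x^-8 - 2x^-7 + x^-6 - 2x^-5 + 2x^-4 + x^-2  (w -4, c 10, <D> = A^-4 + 2A^4 - 2A^8 + A^12 - 2A^16 + A^20)
D6 (bracket A^-10 + 2A^-2 - 2A^2 + A^6 - 2A^10 + A^14; 12 crossings at w = -6): V = x^-8 - 2x^-7 + x^-6 - 2x^-5 + 2x^-4 + x^-2
key observation: V(x) takes 3 values over 6 diagrams, fixing the grouping


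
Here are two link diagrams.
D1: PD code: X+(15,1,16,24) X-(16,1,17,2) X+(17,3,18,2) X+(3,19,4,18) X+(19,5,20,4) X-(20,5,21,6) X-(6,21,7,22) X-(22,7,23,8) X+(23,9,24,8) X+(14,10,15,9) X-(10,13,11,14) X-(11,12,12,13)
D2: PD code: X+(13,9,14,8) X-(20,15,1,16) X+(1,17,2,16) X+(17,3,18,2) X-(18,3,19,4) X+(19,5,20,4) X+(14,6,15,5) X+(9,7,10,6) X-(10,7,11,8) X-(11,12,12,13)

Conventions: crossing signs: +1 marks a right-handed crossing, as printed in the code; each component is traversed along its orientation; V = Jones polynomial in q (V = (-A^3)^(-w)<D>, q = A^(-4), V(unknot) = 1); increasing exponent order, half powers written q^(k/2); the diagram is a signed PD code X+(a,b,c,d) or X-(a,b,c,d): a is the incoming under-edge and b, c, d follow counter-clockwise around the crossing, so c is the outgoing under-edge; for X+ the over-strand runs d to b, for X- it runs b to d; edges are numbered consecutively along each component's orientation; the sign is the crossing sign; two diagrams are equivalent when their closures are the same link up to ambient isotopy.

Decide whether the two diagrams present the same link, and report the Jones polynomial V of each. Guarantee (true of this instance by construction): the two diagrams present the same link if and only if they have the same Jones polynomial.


same link: yes
V(D1) = 1  [12 crossings, <D> = 1, w = 0]
V(D2) = 1  [10 crossings, <D> = A^6, w = +2]
insight: Reidemeister moves carry D1 (12 crossings) to D2 (10)


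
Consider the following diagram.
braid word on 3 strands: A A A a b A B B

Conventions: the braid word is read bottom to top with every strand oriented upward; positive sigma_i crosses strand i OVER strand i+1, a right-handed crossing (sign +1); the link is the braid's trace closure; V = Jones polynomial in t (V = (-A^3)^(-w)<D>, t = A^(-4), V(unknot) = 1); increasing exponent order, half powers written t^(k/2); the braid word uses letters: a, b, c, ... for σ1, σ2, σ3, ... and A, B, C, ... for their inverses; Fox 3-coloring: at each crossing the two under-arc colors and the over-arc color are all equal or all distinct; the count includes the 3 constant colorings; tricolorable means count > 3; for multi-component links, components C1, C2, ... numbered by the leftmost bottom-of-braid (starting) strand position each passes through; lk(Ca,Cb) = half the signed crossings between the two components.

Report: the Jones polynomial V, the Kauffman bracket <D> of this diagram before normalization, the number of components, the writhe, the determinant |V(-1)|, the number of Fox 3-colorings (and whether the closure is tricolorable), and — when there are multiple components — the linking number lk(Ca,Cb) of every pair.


V(t) = -t^-6 + t^-5 - t^-4 + 2t^-3 - t^-2 + t^-1
bracket: A^-8 - A^-4 + 2 - A^4 + A^8 - A^12, w = -4
1 component, writhe -4, over 8 crossings
det 7, colorings 3 of 3^8 — not tricolorable
observation: the span of V is 5, forcing >= 5 crossings in any diagram


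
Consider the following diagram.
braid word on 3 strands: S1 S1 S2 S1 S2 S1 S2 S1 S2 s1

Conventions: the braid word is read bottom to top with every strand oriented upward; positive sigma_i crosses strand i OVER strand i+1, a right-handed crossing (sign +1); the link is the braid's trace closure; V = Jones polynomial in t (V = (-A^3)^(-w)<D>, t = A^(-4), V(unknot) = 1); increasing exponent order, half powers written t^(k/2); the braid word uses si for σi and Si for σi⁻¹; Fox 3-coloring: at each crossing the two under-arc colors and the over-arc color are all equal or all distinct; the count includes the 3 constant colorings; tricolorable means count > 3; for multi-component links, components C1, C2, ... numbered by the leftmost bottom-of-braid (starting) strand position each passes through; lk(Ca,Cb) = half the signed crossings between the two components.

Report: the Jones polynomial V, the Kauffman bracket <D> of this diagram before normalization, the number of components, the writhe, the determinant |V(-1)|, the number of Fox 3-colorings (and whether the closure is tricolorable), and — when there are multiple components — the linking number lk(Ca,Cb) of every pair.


Jones polynomial: V(t) = -t^-8 + t^-5 + t^-3
<D> = A^-12 + A^-4 - A^8; writhe -8
components 1, writhe -8 (10 crossings)
3-colorings: 9 of 3^10, det 3 — tricolorable
note: the span of V is 5, forcing >= 5 crossings in any diagram


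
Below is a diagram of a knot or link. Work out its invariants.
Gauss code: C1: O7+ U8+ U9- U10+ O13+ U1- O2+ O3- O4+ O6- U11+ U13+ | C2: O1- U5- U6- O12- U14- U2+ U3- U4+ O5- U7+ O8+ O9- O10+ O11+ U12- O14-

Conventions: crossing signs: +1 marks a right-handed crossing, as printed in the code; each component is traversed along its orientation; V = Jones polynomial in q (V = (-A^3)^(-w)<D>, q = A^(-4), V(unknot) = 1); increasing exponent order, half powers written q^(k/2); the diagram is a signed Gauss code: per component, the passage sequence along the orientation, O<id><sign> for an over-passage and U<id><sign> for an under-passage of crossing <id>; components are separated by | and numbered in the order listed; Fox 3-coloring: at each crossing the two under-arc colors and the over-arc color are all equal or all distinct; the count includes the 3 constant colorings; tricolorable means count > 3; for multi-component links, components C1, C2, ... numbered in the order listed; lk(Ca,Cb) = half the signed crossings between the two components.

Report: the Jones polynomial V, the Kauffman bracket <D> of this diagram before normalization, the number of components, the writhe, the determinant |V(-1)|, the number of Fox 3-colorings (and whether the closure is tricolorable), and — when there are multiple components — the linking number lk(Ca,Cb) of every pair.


V(q) = q^(-9/2) - q^(-7/2) + q^(-5/2) - 2q^(-3/2) + q^(-1/2) - 2q^(1/2) + q^(3/2) - q^(5/2)
bracket: -A^-10 + A^-6 - 2A^-2 + A^2 - 2A^6 + A^10 - A^14 + A^18, w = 0
2 components, writhe 0, over 14 crossings
lk(C1,C2) = +1
det 10, colorings 3 of 3^14 — not tricolorable
observation: |V(-1)| = 10: so not tricolorable, since 3 does not divide 10


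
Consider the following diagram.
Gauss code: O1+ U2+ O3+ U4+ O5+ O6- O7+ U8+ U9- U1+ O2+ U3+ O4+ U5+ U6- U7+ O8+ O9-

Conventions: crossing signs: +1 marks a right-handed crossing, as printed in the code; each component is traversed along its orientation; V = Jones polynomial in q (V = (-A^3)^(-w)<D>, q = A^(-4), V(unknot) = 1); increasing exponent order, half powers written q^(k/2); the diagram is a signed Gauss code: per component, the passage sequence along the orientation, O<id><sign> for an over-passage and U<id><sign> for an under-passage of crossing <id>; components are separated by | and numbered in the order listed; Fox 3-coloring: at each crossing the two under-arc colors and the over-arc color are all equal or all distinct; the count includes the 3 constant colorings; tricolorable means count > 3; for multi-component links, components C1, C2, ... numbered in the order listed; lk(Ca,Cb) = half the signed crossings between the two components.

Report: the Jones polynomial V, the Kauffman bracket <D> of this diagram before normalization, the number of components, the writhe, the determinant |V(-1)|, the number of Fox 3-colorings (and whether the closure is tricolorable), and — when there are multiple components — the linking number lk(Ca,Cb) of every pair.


Jones polynomial: V(q) = q^2 + q^4 - q^5 + q^6 - q^7
<D> = A^-13 - A^-9 + A^-5 - A^-1 - A^7; writhe +5
components 1, writhe +5 (9 crossings)
3-colorings: 3 of 3^9, det 5 — not tricolorable
note: det 5 = |V(-1)|; not divisible by 3, so not tricolorable


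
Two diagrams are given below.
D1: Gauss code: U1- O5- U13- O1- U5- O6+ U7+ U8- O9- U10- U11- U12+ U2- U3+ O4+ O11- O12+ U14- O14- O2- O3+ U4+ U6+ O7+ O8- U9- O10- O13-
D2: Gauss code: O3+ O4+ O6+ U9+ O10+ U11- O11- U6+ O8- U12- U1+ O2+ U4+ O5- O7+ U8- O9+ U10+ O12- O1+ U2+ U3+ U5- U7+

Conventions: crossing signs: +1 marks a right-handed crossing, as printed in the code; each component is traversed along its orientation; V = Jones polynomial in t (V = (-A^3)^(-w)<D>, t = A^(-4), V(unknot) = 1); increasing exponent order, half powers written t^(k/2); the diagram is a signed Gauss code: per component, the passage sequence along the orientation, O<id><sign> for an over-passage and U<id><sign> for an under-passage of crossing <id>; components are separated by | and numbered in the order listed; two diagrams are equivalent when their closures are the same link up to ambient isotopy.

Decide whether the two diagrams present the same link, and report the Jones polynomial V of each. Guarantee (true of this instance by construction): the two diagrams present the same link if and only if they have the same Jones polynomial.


same link: no
V(D1) = -t^-4 + t^-3 + t^-1  [14 crossings, <D> = A^-8 + 1 - A^4, w = -4]
V(D2) = t - t^2 + 2t^3 - t^4 + t^5 - t^6  (w +4, c 12, <D> = -A^-12 + A^-8 - A^-4 + 2 - A^4 + A^8)
note: 2 values of V(t) split the 2 diagrams


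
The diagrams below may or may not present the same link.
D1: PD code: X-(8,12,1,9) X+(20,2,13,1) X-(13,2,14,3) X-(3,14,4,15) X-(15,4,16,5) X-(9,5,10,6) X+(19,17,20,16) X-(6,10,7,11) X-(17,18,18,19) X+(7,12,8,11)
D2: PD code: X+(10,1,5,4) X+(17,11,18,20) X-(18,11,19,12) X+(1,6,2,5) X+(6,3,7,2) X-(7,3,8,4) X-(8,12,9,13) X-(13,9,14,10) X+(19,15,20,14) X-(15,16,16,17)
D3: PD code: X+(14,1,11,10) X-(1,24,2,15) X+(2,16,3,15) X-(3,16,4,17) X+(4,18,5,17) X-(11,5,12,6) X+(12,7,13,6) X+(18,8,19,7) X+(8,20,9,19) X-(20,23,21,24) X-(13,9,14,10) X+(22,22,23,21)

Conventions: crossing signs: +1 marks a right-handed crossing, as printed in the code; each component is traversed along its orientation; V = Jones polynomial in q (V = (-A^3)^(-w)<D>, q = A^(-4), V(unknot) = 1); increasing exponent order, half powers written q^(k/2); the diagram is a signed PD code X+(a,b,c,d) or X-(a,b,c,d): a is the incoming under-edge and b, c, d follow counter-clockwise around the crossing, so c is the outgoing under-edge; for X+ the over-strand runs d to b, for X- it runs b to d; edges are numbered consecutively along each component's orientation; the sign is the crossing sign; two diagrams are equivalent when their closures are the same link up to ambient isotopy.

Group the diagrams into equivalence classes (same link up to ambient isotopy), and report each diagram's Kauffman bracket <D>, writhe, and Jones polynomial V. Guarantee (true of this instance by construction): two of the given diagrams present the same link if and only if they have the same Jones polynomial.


equivalence classes: {D1} | {D2} | {D3}
D1 (bracket A^-8 + 2 + A^8; 10 crossings at w = -4): V = q^-5 + 2q^-3 + q^-1
D2 (bracket A^-8 + 2 + A^8; 10 crossings at w = 0): V = q^-2 + 2 + q^2
V(D3) = 1 + q + q^2 + q^3  [12 crossings, <D> = A^-6 + A^-2 + A^2 + A^6, w = +2]
key observation: 3 classes among 3 diagrams; unequal V(q) rules out equality


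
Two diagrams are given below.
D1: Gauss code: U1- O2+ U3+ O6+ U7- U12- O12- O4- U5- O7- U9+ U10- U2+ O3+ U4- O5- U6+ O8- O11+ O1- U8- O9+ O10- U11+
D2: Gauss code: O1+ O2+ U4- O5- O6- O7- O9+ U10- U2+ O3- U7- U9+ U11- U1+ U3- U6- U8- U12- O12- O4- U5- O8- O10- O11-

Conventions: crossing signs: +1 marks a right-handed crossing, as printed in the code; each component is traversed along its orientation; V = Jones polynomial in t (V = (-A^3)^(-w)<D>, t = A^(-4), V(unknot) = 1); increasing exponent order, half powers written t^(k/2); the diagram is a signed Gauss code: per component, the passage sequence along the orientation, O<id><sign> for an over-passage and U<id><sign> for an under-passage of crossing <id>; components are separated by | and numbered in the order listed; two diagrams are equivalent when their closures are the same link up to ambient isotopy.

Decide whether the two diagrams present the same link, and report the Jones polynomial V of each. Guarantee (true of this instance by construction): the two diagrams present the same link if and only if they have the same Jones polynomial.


equivalent: no
D1 (bracket -A^-18 + 2A^-14 - 2A^-10 + 3A^-6 - 2A^-2 + 2A^2 - A^6; 12 crossings at w = -2): V = -t^-3 + 2t^-2 - 2t^-1 + 3 - 2t + 2t^2 - t^3
V(D2) = -t^-4 + t^-3 + t^-1  (w -6, c 12, <D> = A^-14 + A^-6 - A^-2)
key observation: 2 values of V(t) split the 2 diagrams


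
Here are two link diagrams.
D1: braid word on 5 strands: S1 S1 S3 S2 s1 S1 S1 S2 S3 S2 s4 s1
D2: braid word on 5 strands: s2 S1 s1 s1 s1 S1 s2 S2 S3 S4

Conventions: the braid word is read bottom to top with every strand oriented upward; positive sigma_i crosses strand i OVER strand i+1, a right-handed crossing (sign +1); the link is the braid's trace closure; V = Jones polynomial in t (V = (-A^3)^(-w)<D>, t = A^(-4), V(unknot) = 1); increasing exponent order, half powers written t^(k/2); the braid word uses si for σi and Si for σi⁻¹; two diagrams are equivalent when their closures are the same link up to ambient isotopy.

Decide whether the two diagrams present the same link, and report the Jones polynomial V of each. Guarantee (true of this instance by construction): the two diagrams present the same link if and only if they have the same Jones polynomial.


equivalent: no
D1 (bracket A^-10 + A^-2 - A^2 + A^6 - A^10; 12 crossings at w = -6): V = -t^-7 + t^-6 - t^-5 + t^-4 + t^-2
D2 (bracket 1; 10 crossings at w = 0): V = 1
key observation: V(t) takes 2 values over 2 diagrams, fixing the grouping


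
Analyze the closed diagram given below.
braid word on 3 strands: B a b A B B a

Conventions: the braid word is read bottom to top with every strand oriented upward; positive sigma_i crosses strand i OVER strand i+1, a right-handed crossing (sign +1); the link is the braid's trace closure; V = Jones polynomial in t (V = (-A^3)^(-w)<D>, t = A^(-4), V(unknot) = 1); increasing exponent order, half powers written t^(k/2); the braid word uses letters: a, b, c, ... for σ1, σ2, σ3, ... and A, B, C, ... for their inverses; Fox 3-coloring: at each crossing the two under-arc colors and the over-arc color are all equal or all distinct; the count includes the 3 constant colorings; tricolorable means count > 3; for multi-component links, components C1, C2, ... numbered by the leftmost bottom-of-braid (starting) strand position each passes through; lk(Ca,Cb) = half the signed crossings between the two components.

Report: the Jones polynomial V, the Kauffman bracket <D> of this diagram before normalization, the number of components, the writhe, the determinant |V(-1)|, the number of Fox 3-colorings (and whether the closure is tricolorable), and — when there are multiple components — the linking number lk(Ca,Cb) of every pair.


V(t) = t^(-7/2) - 2t^(-5/2) + t^(-3/2) - 2t^(-1/2) + t^(1/2) - t^(3/2)
bracket: A^-9 - A^-5 + 2A^-1 - A^3 + 2A^7 - A^11, w = -1
2 components, writhe -1, over 7 crossings
lk(C1,C2) = 0
det 8, colorings 3 of 3^7 — not tricolorable
observation: w = -1 shifts under R1 moves; the (-A^3)^(1) factor cancels that in V


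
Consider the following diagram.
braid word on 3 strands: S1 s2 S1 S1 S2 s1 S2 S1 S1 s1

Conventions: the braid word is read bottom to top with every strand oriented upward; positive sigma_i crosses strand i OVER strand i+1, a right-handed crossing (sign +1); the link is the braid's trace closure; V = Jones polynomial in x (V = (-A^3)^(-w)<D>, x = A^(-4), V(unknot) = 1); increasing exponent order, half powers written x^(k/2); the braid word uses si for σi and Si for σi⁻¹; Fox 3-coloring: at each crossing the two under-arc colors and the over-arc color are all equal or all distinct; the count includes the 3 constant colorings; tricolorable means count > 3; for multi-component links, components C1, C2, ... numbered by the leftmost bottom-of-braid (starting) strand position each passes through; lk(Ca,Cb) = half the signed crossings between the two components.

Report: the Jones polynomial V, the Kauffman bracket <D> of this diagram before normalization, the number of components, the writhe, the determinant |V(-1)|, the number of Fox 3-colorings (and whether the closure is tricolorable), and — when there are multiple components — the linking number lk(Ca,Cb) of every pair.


V(x) = x^-7 - 2x^-6 + 2x^-5 - 3x^-4 + 3x^-3 - 2x^-2 + 2x^-1
bracket: 2A^-8 - 2A^-4 + 3 - 3A^4 + 2A^8 - 2A^12 + A^16, w = -4
1 component, writhe -4, over 10 crossings
det 15, colorings 9 of 3^10 — tricolorable
observation: the span of V is 6, forcing >= 6 crossings in any diagram


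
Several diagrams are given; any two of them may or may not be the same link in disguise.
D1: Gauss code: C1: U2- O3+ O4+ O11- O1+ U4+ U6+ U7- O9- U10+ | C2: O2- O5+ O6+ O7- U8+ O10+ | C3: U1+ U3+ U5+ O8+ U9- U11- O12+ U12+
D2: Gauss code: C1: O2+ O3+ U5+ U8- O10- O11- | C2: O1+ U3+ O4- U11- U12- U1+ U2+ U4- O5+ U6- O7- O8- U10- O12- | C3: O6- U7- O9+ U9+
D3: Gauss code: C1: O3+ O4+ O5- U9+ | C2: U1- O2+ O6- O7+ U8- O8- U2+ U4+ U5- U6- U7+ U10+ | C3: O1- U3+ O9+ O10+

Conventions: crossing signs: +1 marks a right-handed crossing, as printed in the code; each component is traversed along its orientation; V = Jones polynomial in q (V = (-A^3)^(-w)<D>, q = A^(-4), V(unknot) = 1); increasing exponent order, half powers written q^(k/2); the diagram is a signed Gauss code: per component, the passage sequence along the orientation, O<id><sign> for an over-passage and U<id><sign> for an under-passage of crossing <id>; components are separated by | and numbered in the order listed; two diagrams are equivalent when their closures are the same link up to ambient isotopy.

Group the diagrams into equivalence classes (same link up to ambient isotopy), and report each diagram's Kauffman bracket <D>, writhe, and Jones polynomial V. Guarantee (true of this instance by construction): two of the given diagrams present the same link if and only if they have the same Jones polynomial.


equivalence classes: {D1, D3} | {D2}
D1 (bracket 1 + A^4 + A^8 + A^12; 12 crossings at w = +4): V = 1 + q + q^2 + q^3
D2 (bracket A^-6 + A^-2 + A^2 + A^6; 12 crossings at w = -2): V = q^-3 + q^-2 + q^-1 + 1
D3 (bracket A^-6 + A^-2 + A^2 + A^6; 10 crossings at w = +2): V = 1 + q + q^2 + q^3
key observation: 2 classes among 3 diagrams; unequal V(q) rules out equality


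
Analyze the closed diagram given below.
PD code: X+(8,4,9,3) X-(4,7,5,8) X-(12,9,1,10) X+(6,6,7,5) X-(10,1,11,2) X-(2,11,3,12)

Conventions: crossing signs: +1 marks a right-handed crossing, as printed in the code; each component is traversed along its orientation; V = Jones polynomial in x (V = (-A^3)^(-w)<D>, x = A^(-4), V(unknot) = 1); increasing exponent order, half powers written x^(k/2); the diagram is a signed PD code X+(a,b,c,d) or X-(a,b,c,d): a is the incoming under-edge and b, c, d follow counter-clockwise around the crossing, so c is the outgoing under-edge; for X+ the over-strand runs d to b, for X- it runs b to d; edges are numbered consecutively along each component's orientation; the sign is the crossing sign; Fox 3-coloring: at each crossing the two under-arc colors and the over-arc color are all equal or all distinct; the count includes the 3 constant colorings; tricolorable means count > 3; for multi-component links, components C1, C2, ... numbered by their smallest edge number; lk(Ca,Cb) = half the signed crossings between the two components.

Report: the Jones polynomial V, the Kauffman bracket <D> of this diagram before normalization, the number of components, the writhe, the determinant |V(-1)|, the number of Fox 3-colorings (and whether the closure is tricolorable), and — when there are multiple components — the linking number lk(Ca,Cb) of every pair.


V(x) = -x^-4 + x^-3 + x^-1
bracket: A^-2 + A^6 - A^10, w = -2
1 component, writhe -2, over 6 crossings
det 3, colorings 9 of 3^6 — tricolorable
observation: V spans 3 powers of x: at least 3 crossings in any diagram


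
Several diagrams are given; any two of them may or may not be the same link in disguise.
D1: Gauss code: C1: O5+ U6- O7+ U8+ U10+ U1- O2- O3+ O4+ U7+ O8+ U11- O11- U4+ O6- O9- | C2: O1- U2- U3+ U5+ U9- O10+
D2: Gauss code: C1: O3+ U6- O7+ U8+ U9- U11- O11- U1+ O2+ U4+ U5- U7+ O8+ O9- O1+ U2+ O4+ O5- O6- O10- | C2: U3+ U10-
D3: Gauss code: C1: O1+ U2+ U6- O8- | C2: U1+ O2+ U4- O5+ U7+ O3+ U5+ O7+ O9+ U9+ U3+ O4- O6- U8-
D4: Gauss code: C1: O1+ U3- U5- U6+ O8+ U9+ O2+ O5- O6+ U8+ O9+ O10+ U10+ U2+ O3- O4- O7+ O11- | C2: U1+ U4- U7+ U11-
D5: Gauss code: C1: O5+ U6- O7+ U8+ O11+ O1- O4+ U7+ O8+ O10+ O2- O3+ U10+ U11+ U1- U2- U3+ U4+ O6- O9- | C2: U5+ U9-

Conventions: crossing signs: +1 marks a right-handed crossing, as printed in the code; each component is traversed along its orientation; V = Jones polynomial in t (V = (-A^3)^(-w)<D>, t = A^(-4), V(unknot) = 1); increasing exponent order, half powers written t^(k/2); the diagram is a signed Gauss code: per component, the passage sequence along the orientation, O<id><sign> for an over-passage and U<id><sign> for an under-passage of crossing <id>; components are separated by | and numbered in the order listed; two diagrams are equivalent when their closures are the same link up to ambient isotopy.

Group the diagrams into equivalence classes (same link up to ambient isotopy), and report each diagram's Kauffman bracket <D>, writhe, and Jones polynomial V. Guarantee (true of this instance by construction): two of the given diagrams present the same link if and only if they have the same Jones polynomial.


classes: {D1, D2, D3, D4, D5}
V(D1) = -t^(1/2) - t^(3/2) - t^(5/2) + t^(9/2)  [11 crossings, <D> = -A^-15 + A^-7 + A^-3 + A, w = +1]
D2 (bracket -A^-15 + A^-7 + A^-3 + A; 11 crossings at w = +1): V = -t^(1/2) - t^(3/2) - t^(5/2) + t^(9/2)
D3 (bracket -A^-9 + A^-1 + A^3 + A^7; 9 crossings at w = +3): V = -t^(1/2) - t^(3/2) - t^(5/2) + t^(9/2)
V(D4) = -t^(1/2) - t^(3/2) - t^(5/2) + t^(9/2)  (w +3, c 11, <D> = -A^-9 + A^-1 + A^3 + A^7)
D5 (bracket -A^-9 + A^-1 + A^3 + A^7; 11 crossings at w = +3): V = -t^(1/2) - t^(3/2) - t^(5/2) + t^(9/2)
note: all 5 diagrams share one V(t), hence one class


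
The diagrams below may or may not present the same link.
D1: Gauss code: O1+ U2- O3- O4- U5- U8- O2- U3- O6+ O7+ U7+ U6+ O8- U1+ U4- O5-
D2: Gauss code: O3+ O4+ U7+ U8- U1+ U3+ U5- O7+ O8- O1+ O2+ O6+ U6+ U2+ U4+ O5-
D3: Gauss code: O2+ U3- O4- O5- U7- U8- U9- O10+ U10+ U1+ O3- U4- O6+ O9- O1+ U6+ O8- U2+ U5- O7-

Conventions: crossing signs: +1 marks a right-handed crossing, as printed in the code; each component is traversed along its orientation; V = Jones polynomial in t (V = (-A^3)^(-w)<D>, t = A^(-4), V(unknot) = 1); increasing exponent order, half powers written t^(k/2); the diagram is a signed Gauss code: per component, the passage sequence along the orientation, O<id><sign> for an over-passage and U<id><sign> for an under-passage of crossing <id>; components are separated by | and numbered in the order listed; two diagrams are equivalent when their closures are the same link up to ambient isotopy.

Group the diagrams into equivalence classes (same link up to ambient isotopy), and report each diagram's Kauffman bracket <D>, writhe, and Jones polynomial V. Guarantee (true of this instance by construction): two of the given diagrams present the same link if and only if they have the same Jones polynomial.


classes: {D1, D3} | {D2}
V(D1) = -t^-6 + t^-5 - t^-4 + 2t^-3 - t^-2 + t^-1  [8 crossings, <D> = A^-2 - A^2 + 2A^6 - A^10 + A^14 - A^18, w = -2]
D2 (bracket A^12; 8 crossings at w = +4): V = 1
V(D3) = -t^-6 + t^-5 - t^-4 + 2t^-3 - t^-2 + t^-1  [10 crossings, <D> = A^-2 - A^2 + 2A^6 - A^10 + A^14 - A^18, w = -2]
note: V(t) takes 2 values over 3 diagrams, fixing the grouping


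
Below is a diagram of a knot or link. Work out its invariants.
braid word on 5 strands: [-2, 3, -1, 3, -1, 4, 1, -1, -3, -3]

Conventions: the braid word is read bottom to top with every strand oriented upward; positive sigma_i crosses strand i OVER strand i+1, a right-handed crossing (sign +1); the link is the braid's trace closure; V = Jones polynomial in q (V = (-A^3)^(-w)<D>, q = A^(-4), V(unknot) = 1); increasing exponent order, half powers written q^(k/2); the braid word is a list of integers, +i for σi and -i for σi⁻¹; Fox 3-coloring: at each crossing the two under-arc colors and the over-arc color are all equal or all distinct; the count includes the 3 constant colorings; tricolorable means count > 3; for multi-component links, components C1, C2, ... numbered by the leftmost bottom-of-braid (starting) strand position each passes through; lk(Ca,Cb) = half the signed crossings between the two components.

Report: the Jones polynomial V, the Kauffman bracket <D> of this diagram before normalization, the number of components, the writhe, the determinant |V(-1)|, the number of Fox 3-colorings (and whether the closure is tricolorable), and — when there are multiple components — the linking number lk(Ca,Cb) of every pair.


V = q^-3 + q^-2 + q^-1 + 1
<D> = A^-6 + A^-2 + A^2 + A^6 (w = -2)
3 components over 10 crossings, w = -2
lk(C1,C2): -1
lk(C1,C3) = 0
linking number lk(C2,C3) = 0
9 Fox colorings among 3^10, |V(-1)| = 0: tricolorable
why: the 3 component pairs carry total linking -1


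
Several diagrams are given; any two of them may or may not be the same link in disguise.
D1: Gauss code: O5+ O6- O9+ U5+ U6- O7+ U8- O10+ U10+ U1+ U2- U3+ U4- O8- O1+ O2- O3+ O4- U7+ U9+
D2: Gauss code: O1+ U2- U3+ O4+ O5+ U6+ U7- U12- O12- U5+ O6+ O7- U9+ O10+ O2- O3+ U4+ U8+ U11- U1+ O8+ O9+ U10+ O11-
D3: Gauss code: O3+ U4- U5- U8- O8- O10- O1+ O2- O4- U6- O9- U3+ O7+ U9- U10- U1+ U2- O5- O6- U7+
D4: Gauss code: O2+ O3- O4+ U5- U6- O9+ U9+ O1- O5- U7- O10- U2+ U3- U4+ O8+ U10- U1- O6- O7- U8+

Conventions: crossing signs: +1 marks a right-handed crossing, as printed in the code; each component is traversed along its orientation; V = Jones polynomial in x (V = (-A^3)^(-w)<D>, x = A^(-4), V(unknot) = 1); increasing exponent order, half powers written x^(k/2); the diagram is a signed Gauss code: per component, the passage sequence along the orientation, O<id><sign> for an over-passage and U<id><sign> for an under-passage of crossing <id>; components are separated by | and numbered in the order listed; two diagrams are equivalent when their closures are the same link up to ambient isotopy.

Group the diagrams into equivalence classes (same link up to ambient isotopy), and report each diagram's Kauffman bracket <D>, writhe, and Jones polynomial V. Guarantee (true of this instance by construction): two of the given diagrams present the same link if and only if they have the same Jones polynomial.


equivalence classes: {D1} | {D2} | {D3, D4}
D1 (bracket A^6; 10 crossings at w = +2): V = 1
V(D2) = x + x^3 - x^4  [12 crossings, <D> = -A^-4 + 1 + A^8, w = +4]
V(D3) = x^-5 - 2x^-4 + 2x^-3 - 2x^-2 + 2x^-1 - 1 + x  [10 crossings, <D> = A^-16 - A^-12 + 2A^-8 - 2A^-4 + 2 - 2A^4 + A^8, w = -4]
V(D4) = x^-5 - 2x^-4 + 2x^-3 - 2x^-2 + 2x^-1 - 1 + x  (w -2, c 10, <D> = A^-10 - A^-6 + 2A^-2 - 2A^2 + 2A^6 - 2A^10 + A^14)
key observation: 3 values of V(x) split the 4 diagrams


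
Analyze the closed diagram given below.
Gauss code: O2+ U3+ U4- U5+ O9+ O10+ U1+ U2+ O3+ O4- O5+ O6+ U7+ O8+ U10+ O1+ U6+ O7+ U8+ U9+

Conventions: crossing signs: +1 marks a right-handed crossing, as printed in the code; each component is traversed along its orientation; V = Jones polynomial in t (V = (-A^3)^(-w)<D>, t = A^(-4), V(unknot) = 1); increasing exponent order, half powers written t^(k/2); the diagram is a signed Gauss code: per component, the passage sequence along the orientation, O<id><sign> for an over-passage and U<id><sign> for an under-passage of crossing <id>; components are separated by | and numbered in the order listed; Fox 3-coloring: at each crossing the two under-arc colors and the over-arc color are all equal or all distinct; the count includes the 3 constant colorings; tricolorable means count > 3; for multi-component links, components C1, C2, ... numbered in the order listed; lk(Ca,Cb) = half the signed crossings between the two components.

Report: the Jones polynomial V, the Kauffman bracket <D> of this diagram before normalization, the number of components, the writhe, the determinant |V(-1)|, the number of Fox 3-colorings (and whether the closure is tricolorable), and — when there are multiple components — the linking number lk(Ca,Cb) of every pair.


V(t) = t^3 + t^5 - t^8
bracket: -A^-8 + A^4 + A^12, w = +8
1 component, writhe +8, over 10 crossings
det 3, colorings 9 of 3^10 — tricolorable
observation: w = +8 shifts under R1 moves; the (-A^3)^(-8) factor cancels that in V


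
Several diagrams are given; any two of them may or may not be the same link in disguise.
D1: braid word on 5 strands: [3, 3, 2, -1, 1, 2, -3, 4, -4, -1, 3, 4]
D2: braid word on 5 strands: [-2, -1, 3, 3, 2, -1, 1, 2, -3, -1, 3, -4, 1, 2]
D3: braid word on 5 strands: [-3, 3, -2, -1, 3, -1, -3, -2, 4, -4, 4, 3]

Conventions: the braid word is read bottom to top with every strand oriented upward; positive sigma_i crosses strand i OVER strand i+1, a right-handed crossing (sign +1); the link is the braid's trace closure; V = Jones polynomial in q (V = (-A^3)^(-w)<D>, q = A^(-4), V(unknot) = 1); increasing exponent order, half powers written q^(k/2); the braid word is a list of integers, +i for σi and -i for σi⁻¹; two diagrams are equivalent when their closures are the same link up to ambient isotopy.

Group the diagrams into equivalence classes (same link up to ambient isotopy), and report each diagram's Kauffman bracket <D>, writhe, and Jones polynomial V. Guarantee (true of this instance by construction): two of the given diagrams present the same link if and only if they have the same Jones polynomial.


grouping into links: {D1, D2} | {D3}
V(D1) = q + 2q^3 + q^5  (w +4, c 12, <D> = A^-8 + 2 + A^8)
V(D2) = q + 2q^3 + q^5  (w +2, c 14, <D> = A^-14 + 2A^-6 + A^2)
D3 (bracket A^-2 + 2A^6 + A^14; 12 crossings at w = -2): V = q^-5 + 2q^-3 + q^-1
why: V(q) takes 2 values over 3 diagrams, fixing the grouping


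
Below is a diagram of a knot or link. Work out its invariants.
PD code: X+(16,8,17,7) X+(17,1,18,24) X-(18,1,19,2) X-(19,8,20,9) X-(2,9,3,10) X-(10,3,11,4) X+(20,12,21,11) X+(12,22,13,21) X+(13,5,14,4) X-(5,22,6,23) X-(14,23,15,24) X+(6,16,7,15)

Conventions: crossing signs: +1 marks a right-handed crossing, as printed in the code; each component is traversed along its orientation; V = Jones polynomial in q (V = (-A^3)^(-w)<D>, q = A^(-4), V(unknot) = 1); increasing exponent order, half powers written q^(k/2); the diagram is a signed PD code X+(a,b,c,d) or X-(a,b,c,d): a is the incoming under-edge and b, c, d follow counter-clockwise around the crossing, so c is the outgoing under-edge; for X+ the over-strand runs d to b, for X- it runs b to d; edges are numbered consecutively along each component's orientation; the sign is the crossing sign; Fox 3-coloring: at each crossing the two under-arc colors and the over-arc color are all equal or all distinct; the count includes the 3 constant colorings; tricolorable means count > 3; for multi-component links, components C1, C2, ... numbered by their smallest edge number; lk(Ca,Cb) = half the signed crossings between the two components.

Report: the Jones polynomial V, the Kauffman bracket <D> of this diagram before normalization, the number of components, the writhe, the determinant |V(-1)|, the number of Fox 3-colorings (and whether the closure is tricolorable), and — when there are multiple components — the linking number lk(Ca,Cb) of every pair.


Jones polynomial: V(q) = -q^-3 + 2q^-2 - 2q^-1 + 3 - 2q + 2q^2 - q^3
<D> = -A^-12 + 2A^-8 - 2A^-4 + 3 - 2A^4 + 2A^8 - A^12; writhe 0
components 1, writhe 0 (12 crossings)
3-colorings: 3 of 3^12, det 13 — not tricolorable
note: the span of V is 6, forcing >= 6 crossings in any diagram


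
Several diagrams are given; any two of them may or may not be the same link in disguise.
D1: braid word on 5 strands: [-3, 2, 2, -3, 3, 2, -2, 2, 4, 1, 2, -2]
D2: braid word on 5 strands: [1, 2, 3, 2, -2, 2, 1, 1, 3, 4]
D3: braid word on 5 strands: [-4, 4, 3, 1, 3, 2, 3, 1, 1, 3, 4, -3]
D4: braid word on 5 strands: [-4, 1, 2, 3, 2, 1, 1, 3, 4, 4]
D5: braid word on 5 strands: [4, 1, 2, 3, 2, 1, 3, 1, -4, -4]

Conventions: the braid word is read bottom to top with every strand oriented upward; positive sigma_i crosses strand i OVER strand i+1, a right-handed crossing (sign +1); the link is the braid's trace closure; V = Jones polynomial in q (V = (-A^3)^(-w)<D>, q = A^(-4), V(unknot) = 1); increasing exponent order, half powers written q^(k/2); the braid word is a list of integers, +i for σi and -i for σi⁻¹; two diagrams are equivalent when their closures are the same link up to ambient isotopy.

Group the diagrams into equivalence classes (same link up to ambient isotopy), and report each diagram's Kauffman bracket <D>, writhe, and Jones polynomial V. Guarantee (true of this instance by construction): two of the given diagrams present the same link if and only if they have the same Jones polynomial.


equivalence classes: {D1} | {D2, D3, D4, D5}
D1 (bracket -A^-4 + 1 + A^8; 12 crossings at w = +4): V = q + q^3 - q^4
V(D2) = q^2 + 2q^4 - 2q^5 + q^6 - 2q^7 + q^8  (w +8, c 10, <D> = A^-8 - 2A^-4 + 1 - 2A^4 + 2A^8 + A^16)
D3 (bracket A^-8 - 2A^-4 + 1 - 2A^4 + 2A^8 + A^16; 12 crossings at w = +8): V = q^2 + 2q^4 - 2q^5 + q^6 - 2q^7 + q^8
V(D4) = q^2 + 2q^4 - 2q^5 + q^6 - 2q^7 + q^8  (w +8, c 10, <D> = A^-8 - 2A^-4 + 1 - 2A^4 + 2A^8 + A^16)
V(D5) = q^2 + 2q^4 - 2q^5 + q^6 - 2q^7 + q^8  (w +6, c 10, <D> = A^-14 - 2A^-10 + A^-6 - 2A^-2 + 2A^2 + A^10)
key observation: 2 values of V(q) split the 5 diagrams
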